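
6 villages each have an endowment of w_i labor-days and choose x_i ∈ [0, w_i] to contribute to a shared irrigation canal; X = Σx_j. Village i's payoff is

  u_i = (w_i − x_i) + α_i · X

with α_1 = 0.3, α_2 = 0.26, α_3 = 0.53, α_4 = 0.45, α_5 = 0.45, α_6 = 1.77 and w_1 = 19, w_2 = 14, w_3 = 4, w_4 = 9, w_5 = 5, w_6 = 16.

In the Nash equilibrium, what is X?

16

∂u_i/∂x_i = α_i − 1, so village i contributes w_i if α_i > 1, else 0.
α_i > 1 for i ∈ {6}; NE contributions (0, 0, 0, 0, 0, 16), X = 16.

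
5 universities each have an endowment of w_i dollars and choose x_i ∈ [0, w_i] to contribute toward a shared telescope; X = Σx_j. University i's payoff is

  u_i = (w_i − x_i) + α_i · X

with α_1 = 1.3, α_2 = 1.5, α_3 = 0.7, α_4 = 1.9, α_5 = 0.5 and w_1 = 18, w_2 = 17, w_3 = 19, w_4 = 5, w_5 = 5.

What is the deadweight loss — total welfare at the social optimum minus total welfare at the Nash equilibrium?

∂u_i/∂x_i = α_i − 1, so university i contributes w_i if α_i > 1, else 0.
α_i > 1 for i ∈ {1, 2, 4}; NE contributions (18, 17, 0, 5, 0), X = 40.
W^NE = Σw_i − X^NE + (Σα_i)·X^NE = 64 + 4.9·40 = 260.
Planner: ∂(Σu_j)/∂x_i = Σα_j − 1 = 4.9 > 0, so everyone contributes w_i; X^SO = 64, W^SO = 64 + 4.9·64 = 377.6.
Deadweight loss = 117.6.

117.6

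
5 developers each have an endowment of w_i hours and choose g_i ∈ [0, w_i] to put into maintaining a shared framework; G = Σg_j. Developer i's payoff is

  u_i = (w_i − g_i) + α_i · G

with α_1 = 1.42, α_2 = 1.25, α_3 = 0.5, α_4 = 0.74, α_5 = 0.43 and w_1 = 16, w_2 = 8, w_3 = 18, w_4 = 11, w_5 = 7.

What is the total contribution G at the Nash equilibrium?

24

∂u_i/∂g_i = α_i − 1, so developer i contributes w_i if α_i > 1, else 0.
α_i > 1 for i ∈ {1, 2}; NE contributions (16, 8, 0, 0, 0), G = 24.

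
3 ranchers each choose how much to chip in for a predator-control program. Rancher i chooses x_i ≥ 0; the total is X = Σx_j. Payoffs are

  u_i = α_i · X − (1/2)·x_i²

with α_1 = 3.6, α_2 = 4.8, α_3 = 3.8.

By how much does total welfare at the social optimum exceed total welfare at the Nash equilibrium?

99.64

Rancher i's FOC: ∂u_i/∂x_i = α_i − x_i = 0, so x_i* = α_i.
NE contributions = (3.6, 4.8, 3.8); X = 12.2.
W^NE = (Σα)·X − ½Σα_i² = 12.2² − ½·50.44 = 123.62.
Planner sets x_i = Σα_j = 12.2 for every i, so X^SO = 3·12.2 = 36.6.
W^SO = (Σα)·X^SO − ½·3·(Σα)² = (3/2)·12.2² = 223.26.
Deadweight loss = W^SO − W^NE = 99.64.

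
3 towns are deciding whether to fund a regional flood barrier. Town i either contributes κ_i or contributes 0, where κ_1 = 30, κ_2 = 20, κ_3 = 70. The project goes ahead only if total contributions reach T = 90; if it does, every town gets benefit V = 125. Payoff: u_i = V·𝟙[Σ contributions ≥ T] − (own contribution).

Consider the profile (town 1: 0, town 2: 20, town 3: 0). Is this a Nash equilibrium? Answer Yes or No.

Total = 20 < 90: not provided.
Town 1 (pledges 0, payoff 0): pledging 30 → total 50, payoff -30. No gain.
Town 2 (pledges 20, payoff -20): dropping to 0 → total 0, payoff 0. Profitable deviation.

No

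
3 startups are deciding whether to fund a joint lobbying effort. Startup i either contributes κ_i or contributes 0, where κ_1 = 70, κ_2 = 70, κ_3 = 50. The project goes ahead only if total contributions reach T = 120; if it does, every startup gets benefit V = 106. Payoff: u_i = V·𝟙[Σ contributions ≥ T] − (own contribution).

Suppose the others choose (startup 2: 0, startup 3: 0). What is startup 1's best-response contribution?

Others' total = 0. Even contributing 70 gives 70 < 120: no benefit either way.
Best response: 0.

0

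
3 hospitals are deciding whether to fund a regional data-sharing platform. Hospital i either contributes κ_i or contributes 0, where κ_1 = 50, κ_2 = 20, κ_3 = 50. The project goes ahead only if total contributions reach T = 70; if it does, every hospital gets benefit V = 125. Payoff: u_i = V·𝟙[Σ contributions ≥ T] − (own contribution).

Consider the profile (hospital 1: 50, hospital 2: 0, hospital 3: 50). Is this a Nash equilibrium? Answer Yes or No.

Yes

Total = 100 ≥ 70: provided.
Hospital 1 (pledges 50, payoff 75): dropping to 0 → total 50, payoff 0. No gain.
Hospital 2 (pledges 0, payoff 125): pledging 20 → total 120, payoff 105. No gain.
Hospital 3 (pledges 50, payoff 75): dropping to 0 → total 50, payoff 0. No gain.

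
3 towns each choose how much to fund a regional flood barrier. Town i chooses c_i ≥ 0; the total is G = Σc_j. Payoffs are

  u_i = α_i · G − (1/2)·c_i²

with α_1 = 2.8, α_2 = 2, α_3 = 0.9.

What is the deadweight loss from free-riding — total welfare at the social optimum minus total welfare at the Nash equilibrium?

22.57

Town i's FOC: ∂u_i/∂c_i = α_i − c_i = 0, so c_i* = α_i.
NE contributions = (2.8, 2, 0.9); G = 5.7.
W^NE = (Σα)·G − ½Σα_i² = 5.7² − ½·12.65 = 26.165.
Planner sets c_i = Σα_j = 5.7 for every i, so G^SO = 3·5.7 = 17.1.
W^SO = (Σα)·G^SO − ½·3·(Σα)² = (3/2)·5.7² = 48.735.
Deadweight loss = W^SO − W^NE = 22.57.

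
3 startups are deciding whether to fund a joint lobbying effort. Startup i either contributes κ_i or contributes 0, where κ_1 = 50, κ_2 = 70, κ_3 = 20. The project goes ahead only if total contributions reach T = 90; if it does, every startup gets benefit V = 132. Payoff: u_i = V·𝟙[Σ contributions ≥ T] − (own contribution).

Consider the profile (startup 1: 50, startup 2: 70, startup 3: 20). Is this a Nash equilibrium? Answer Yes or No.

No

Total = 140 ≥ 90: provided.
Startup 1 (pledges 50, payoff 82): dropping to 0 → total 90, payoff 132. Profitable deviation.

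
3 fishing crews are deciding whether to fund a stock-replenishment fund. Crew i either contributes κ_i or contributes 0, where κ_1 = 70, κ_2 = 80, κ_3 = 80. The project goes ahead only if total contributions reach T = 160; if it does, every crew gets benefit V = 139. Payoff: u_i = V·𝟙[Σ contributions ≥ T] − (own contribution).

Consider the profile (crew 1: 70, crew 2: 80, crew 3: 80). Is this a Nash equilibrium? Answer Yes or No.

Total = 230 ≥ 160: provided.
Crew 1 (pledges 70, payoff 69): dropping to 0 → total 160, payoff 139. Profitable deviation.

No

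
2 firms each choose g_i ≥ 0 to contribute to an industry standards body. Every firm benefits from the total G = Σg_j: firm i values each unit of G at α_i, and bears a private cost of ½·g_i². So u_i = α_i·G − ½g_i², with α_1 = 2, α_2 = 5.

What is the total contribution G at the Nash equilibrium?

7

Firm i's FOC: ∂u_i/∂g_i = α_i − g_i = 0, so g_i* = α_i.
NE contributions = (2, 5); G = 7.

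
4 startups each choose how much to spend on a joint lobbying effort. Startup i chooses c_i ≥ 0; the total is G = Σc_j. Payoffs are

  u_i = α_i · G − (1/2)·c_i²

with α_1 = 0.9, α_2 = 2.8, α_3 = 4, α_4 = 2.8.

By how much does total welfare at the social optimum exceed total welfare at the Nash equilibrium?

Startup i's FOC: ∂u_i/∂c_i = α_i − c_i = 0, so c_i* = α_i.
NE contributions = (0.9, 2.8, 4, 2.8); G = 10.5.
W^NE = (Σα)·G − ½Σα_i² = 10.5² − ½·32.49 = 94.005.
Planner sets c_i = Σα_j = 10.5 for every i, so G^SO = 4·10.5 = 42.
W^SO = (Σα)·G^SO − ½·4·(Σα)² = (4/2)·10.5² = 220.5.
Deadweight loss = W^SO − W^NE = 126.495.

126.495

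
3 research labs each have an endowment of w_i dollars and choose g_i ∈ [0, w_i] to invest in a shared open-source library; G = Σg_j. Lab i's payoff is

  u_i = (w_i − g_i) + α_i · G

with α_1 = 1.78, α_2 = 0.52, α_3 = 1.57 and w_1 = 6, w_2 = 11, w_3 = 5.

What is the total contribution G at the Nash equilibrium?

11

∂u_i/∂g_i = α_i − 1, so lab i contributes w_i if α_i > 1, else 0.
α_i > 1 for i ∈ {1, 3}; NE contributions (6, 0, 5), G = 11.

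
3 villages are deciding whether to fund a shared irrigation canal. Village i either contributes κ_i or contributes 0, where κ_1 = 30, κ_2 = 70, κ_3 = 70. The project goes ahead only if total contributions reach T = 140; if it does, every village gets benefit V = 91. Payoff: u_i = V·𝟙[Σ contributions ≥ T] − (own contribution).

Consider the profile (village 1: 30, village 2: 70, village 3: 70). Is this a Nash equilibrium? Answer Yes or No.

Total = 170 ≥ 140: provided.
Village 1 (pledges 30, payoff 61): dropping to 0 → total 140, payoff 91. Profitable deviation.

No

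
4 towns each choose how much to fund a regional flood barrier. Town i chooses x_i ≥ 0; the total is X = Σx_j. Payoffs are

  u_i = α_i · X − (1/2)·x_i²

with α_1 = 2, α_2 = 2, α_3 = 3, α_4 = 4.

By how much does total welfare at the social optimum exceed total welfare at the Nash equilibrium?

Town i's FOC: ∂u_i/∂x_i = α_i − x_i = 0, so x_i* = α_i.
NE contributions = (2, 2, 3, 4); X = 11.
W^NE = (Σα)·X − ½Σα_i² = 11² − ½·33 = 104.5.
Planner sets x_i = Σα_j = 11 for every i, so X^SO = 4·11 = 44.
W^SO = (Σα)·X^SO − ½·4·(Σα)² = (4/2)·11² = 242.
Deadweight loss = W^SO − W^NE = 137.5.

137.5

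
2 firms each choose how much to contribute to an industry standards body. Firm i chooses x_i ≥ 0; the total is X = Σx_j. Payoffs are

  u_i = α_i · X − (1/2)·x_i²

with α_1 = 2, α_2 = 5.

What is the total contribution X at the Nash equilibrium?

Firm i's FOC: ∂u_i/∂x_i = α_i − x_i = 0, so x_i* = α_i.
NE contributions = (2, 5); X = 7.

7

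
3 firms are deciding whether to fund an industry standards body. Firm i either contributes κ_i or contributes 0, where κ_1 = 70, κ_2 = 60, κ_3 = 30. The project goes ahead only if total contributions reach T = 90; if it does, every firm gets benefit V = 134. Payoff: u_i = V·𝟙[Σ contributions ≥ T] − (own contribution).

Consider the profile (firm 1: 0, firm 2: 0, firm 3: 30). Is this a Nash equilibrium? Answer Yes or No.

No

Total = 30 < 90: not provided.
Firm 1 (pledges 0, payoff 0): pledging 70 → total 100, payoff 64. Profitable deviation.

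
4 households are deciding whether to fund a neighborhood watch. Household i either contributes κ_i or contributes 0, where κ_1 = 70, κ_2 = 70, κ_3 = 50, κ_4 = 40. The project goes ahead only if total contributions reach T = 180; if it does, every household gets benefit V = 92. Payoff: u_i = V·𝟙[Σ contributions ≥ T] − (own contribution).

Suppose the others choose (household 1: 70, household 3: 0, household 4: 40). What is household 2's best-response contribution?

Others' total = 110. Contributing 70 brings total to 180 ≥ 180: gain V − κ_2 = 22.
Best response: 70.

70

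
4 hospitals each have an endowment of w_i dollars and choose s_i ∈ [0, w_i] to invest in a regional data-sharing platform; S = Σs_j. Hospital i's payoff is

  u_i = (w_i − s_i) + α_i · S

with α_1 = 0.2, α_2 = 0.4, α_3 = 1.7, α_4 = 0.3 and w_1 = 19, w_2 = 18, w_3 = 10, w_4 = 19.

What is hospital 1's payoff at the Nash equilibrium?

∂u_i/∂s_i = α_i − 1, so hospital i contributes w_i if α_i > 1, else 0.
α_i > 1 for i ∈ {3}; NE contributions (0, 0, 10, 0), S = 10.
u_1 = (19 − 0) + 0.2·10 = 21.

21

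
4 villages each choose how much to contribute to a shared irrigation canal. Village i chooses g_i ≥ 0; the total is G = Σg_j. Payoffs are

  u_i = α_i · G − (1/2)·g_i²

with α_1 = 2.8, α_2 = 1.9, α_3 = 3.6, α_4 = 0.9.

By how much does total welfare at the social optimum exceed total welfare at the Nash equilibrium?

97.25

Village i's FOC: ∂u_i/∂g_i = α_i − g_i = 0, so g_i* = α_i.
NE contributions = (2.8, 1.9, 3.6, 0.9); G = 9.2.
W^NE = (Σα)·G − ½Σα_i² = 9.2² − ½·25.22 = 72.03.
Planner sets g_i = Σα_j = 9.2 for every i, so G^SO = 4·9.2 = 36.8.
W^SO = (Σα)·G^SO − ½·4·(Σα)² = (4/2)·9.2² = 169.28.
Deadweight loss = W^SO − W^NE = 97.25.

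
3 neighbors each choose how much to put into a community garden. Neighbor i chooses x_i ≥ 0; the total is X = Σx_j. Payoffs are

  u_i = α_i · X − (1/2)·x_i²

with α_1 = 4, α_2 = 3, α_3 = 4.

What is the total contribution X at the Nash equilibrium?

Neighbor i's FOC: ∂u_i/∂x_i = α_i − x_i = 0, so x_i* = α_i.
NE contributions = (4, 3, 4); X = 11.

11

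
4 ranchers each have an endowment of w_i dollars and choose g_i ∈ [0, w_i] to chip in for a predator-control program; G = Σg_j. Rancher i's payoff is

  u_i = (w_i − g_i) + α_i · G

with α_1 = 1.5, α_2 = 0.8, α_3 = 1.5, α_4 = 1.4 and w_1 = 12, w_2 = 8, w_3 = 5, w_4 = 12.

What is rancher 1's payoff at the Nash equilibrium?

∂u_i/∂g_i = α_i − 1, so rancher i contributes w_i if α_i > 1, else 0.
α_i > 1 for i ∈ {1, 3, 4}; NE contributions (12, 0, 5, 12), G = 29.
u_1 = (12 − 12) + 1.5·29 = 43.5.

43.5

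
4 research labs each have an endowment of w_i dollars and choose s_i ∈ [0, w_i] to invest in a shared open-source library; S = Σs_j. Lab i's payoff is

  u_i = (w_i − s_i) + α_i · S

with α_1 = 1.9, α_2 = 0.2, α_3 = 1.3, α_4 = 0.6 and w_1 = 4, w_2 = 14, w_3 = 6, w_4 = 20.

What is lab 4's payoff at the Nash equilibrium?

26

∂u_i/∂s_i = α_i − 1, so lab i contributes w_i if α_i > 1, else 0.
α_i > 1 for i ∈ {1, 3}; NE contributions (4, 0, 6, 0), S = 10.
u_4 = (20 − 0) + 0.6·10 = 26.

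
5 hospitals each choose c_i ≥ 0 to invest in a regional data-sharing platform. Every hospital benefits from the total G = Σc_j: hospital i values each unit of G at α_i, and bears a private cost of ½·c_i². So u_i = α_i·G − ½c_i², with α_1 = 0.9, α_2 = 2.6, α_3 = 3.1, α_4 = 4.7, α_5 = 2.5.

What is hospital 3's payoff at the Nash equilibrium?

Hospital i's FOC: ∂u_i/∂c_i = α_i − c_i = 0, so c_i* = α_i.
NE contributions = (0.9, 2.6, 3.1, 4.7, 2.5); G = 13.8.
u_3 = α_3·G − ½·(c_3)² = 3.1·13.8 − ½·3.1² = 37.975.

37.975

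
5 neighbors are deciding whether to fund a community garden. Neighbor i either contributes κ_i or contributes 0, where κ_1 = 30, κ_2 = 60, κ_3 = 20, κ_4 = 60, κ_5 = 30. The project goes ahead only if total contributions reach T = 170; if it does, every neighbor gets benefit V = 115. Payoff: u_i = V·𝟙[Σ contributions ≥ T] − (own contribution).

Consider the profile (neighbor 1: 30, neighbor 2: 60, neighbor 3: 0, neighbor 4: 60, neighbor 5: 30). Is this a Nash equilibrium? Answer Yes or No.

Total = 180 ≥ 170: provided.
Neighbor 1 (pledges 30, payoff 85): dropping to 0 → total 150, payoff 0. No gain.
Neighbor 2 (pledges 60, payoff 55): dropping to 0 → total 120, payoff 0. No gain.
Neighbor 3 (pledges 0, payoff 115): pledging 20 → total 200, payoff 95. No gain.
Neighbor 4 (pledges 60, payoff 55): dropping to 0 → total 120, payoff 0. No gain.
Neighbor 5 (pledges 30, payoff 85): dropping to 0 → total 150, payoff 0. No gain.

Yes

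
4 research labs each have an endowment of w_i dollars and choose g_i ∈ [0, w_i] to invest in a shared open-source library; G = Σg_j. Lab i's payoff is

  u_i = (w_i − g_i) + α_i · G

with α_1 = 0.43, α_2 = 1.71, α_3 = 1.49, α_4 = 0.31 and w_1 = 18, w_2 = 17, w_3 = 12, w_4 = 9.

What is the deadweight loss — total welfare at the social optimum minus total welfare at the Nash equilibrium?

∂u_i/∂g_i = α_i − 1, so lab i contributes w_i if α_i > 1, else 0.
α_i > 1 for i ∈ {2, 3}; NE contributions (0, 17, 12, 0), G = 29.
W^NE = Σw_i − G^NE + (Σα_i)·G^NE = 56 + 2.94·29 = 141.26.
Planner: ∂(Σu_j)/∂g_i = Σα_j − 1 = 2.94 > 0, so everyone contributes w_i; G^SO = 56, W^SO = 56 + 2.94·56 = 220.64.
Deadweight loss = 79.38.

79.38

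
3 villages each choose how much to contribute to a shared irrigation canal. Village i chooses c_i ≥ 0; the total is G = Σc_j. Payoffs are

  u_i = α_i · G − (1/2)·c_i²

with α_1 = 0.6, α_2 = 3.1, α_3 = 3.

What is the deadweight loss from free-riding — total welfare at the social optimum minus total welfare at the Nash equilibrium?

31.93

Village i's FOC: ∂u_i/∂c_i = α_i − c_i = 0, so c_i* = α_i.
NE contributions = (0.6, 3.1, 3); G = 6.7.
W^NE = (Σα)·G − ½Σα_i² = 6.7² − ½·18.97 = 35.405.
Planner sets c_i = Σα_j = 6.7 for every i, so G^SO = 3·6.7 = 20.1.
W^SO = (Σα)·G^SO − ½·3·(Σα)² = (3/2)·6.7² = 67.335.
Deadweight loss = W^SO − W^NE = 31.93.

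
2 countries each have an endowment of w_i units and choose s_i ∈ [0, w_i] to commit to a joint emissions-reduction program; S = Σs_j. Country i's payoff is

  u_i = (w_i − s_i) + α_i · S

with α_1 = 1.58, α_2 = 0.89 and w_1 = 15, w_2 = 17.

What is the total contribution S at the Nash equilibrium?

15

∂u_i/∂s_i = α_i − 1, so country i contributes w_i if α_i > 1, else 0.
α_i > 1 for i ∈ {1}; NE contributions (15, 0), S = 15.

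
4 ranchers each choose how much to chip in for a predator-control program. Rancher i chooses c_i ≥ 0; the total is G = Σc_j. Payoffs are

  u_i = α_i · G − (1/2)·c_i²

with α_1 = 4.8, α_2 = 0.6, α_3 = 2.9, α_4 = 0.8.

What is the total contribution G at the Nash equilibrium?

Rancher i's FOC: ∂u_i/∂c_i = α_i − c_i = 0, so c_i* = α_i.
NE contributions = (4.8, 0.6, 2.9, 0.8); G = 9.1.

9.1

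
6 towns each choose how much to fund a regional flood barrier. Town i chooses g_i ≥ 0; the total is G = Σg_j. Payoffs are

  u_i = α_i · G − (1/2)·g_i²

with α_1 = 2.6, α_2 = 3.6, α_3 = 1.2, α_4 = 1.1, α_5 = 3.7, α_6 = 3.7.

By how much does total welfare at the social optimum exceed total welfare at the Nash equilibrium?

Town i's FOC: ∂u_i/∂g_i = α_i − g_i = 0, so g_i* = α_i.
NE contributions = (2.6, 3.6, 1.2, 1.1, 3.7, 3.7); G = 15.9.
W^NE = (Σα)·G − ½Σα_i² = 15.9² − ½·49.75 = 227.935.
Planner sets g_i = Σα_j = 15.9 for every i, so G^SO = 6·15.9 = 95.4.
W^SO = (Σα)·G^SO − ½·6·(Σα)² = (6/2)·15.9² = 758.43.
Deadweight loss = W^SO − W^NE = 530.495.

530.495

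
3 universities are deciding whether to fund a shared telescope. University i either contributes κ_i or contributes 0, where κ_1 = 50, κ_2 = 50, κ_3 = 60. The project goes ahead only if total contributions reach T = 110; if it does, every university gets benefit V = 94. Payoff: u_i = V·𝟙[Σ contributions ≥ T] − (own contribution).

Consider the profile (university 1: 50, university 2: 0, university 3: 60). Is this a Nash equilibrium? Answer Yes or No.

Total = 110 ≥ 110: provided.
University 1 (pledges 50, payoff 44): dropping to 0 → total 60, payoff 0. No gain.
University 2 (pledges 0, payoff 94): pledging 50 → total 160, payoff 44. No gain.
University 3 (pledges 60, payoff 34): dropping to 0 → total 50, payoff 0. No gain.

Yes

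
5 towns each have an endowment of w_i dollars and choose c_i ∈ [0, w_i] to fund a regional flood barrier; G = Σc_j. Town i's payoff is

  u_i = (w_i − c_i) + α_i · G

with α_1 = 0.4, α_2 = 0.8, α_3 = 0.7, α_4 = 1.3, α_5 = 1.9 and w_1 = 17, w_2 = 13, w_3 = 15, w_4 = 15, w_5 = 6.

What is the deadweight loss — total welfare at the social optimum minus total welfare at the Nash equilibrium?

184.5

∂u_i/∂c_i = α_i − 1, so town i contributes w_i if α_i > 1, else 0.
α_i > 1 for i ∈ {4, 5}; NE contributions (0, 0, 0, 15, 6), G = 21.
W^NE = Σw_i − G^NE + (Σα_i)·G^NE = 66 + 4.1·21 = 152.1.
Planner: ∂(Σu_j)/∂c_i = Σα_j − 1 = 4.1 > 0, so everyone contributes w_i; G^SO = 66, W^SO = 66 + 4.1·66 = 336.6.
Deadweight loss = 184.5.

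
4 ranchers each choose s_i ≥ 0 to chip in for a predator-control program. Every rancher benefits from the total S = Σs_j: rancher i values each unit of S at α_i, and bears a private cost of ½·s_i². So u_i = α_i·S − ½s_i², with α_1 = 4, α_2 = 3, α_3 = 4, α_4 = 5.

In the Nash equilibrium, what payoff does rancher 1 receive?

56

Rancher i's FOC: ∂u_i/∂s_i = α_i − s_i = 0, so s_i* = α_i.
NE contributions = (4, 3, 4, 5); S = 16.
u_1 = α_1·S − ½·(s_1)² = 4·16 − ½·4² = 56.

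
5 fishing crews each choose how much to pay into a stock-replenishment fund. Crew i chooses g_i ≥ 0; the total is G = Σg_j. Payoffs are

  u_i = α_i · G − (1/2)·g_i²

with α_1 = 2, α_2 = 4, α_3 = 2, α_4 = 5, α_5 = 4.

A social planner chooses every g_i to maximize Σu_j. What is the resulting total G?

85

Planner FOC: ∂(Σu_j)/∂g_i = (Σα_j) − g_i = 0, so g_i^SO = Σα_j = 17 for every i; G^SO = 85.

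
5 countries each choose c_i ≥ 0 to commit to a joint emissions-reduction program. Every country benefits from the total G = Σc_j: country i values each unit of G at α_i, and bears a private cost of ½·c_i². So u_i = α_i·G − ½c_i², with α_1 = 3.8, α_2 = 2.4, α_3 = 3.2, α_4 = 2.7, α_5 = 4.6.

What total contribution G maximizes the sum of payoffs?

83.5

Planner FOC: ∂(Σu_j)/∂c_i = (Σα_j) − c_i = 0, so c_i^SO = Σα_j = 16.7 for every i; G^SO = 83.5.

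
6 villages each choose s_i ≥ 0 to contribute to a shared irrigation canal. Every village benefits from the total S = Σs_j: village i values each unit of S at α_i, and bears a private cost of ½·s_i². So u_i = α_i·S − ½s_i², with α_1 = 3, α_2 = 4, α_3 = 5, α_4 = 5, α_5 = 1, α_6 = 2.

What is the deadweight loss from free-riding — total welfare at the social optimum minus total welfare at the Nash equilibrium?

840

Village i's FOC: ∂u_i/∂s_i = α_i − s_i = 0, so s_i* = α_i.
NE contributions = (3, 4, 5, 5, 1, 2); S = 20.
W^NE = (Σα)·S − ½Σα_i² = 20² − ½·80 = 360.
Planner sets s_i = Σα_j = 20 for every i, so S^SO = 6·20 = 120.
W^SO = (Σα)·S^SO − ½·6·(Σα)² = (6/2)·20² = 1200.
Deadweight loss = W^SO − W^NE = 840.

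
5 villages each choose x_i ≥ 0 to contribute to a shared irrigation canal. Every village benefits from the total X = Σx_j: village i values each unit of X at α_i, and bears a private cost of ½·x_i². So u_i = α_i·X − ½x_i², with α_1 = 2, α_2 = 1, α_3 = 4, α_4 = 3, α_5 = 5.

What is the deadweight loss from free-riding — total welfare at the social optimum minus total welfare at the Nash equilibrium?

Village i's FOC: ∂u_i/∂x_i = α_i − x_i = 0, so x_i* = α_i.
NE contributions = (2, 1, 4, 3, 5); X = 15.
W^NE = (Σα)·X − ½Σα_i² = 15² − ½·55 = 197.5.
Planner sets x_i = Σα_j = 15 for every i, so X^SO = 5·15 = 75.
W^SO = (Σα)·X^SO − ½·5·(Σα)² = (5/2)·15² = 562.5.
Deadweight loss = W^SO − W^NE = 365.

365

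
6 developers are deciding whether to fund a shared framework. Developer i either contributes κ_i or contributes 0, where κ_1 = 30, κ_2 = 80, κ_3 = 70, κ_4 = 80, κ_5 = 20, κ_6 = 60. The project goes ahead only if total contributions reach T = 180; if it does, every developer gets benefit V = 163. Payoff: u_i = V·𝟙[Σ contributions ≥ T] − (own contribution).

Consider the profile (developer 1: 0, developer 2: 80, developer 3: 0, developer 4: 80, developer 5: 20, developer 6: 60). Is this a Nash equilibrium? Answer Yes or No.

Total = 240 ≥ 180: provided.
Developer 1 (pledges 0, payoff 163): pledging 30 → total 270, payoff 133. No gain.
Developer 2 (pledges 80, payoff 83): dropping to 0 → total 160, payoff 0. No gain.
Developer 3 (pledges 0, payoff 163): pledging 70 → total 310, payoff 93. No gain.
Developer 4 (pledges 80, payoff 83): dropping to 0 → total 160, payoff 0. No gain.
Developer 5 (pledges 20, payoff 143): dropping to 0 → total 220, payoff 163. Profitable deviation.

No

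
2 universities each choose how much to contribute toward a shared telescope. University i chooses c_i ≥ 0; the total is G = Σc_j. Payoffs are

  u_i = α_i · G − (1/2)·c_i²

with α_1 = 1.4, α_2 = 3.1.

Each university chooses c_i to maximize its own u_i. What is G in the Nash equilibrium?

4.5

University i's FOC: ∂u_i/∂c_i = α_i − c_i = 0, so c_i* = α_i.
NE contributions = (1.4, 3.1); G = 4.5.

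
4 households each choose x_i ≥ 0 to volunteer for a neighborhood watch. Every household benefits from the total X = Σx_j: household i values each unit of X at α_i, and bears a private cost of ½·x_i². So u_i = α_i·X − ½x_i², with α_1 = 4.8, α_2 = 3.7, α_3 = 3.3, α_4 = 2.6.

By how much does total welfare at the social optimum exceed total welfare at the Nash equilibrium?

Household i's FOC: ∂u_i/∂x_i = α_i − x_i = 0, so x_i* = α_i.
NE contributions = (4.8, 3.7, 3.3, 2.6); X = 14.4.
W^NE = (Σα)·X − ½Σα_i² = 14.4² − ½·54.38 = 180.17.
Planner sets x_i = Σα_j = 14.4 for every i, so X^SO = 4·14.4 = 57.6.
W^SO = (Σα)·X^SO − ½·4·(Σα)² = (4/2)·14.4² = 414.72.
Deadweight loss = W^SO − W^NE = 234.55.

234.55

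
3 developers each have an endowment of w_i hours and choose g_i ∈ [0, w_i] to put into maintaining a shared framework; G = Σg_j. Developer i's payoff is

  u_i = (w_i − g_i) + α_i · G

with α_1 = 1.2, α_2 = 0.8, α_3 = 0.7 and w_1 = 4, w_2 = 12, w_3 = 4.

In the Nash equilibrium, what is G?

∂u_i/∂g_i = α_i − 1, so developer i contributes w_i if α_i > 1, else 0.
α_i > 1 for i ∈ {1}; NE contributions (4, 0, 0), G = 4.

4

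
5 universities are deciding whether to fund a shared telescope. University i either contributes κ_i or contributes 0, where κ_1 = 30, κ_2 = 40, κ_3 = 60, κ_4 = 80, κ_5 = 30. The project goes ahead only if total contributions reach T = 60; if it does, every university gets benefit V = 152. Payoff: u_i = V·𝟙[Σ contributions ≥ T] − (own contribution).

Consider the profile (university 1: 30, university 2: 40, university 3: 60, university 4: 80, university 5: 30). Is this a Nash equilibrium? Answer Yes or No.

No

Total = 240 ≥ 60: provided.
University 1 (pledges 30, payoff 122): dropping to 0 → total 210, payoff 152. Profitable deviation.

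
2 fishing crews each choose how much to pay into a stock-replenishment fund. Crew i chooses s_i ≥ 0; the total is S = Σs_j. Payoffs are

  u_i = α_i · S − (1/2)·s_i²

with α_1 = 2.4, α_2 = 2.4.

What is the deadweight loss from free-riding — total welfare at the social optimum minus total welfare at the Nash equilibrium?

Crew i's FOC: ∂u_i/∂s_i = α_i − s_i = 0, so s_i* = α_i.
NE contributions = (2.4, 2.4); S = 4.8.
W^NE = (Σα)·S − ½Σα_i² = 4.8² − ½·11.52 = 17.28.
Planner sets s_i = Σα_j = 4.8 for every i, so S^SO = 2·4.8 = 9.6.
W^SO = (Σα)·S^SO − ½·2·(Σα)² = (2/2)·4.8² = 23.04.
Deadweight loss = W^SO − W^NE = 5.76.

5.76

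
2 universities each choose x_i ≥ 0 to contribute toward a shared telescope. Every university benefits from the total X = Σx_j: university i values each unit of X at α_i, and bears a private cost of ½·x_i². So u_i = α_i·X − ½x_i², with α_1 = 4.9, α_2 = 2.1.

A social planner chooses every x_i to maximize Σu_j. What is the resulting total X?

Planner FOC: ∂(Σu_j)/∂x_i = (Σα_j) − x_i = 0, so x_i^SO = Σα_j = 7 for every i; X^SO = 14.

14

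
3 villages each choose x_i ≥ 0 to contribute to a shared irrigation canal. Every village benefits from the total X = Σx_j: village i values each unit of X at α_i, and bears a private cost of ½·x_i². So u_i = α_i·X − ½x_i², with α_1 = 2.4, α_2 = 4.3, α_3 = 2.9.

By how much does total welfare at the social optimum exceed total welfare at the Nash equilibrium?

62.41

Village i's FOC: ∂u_i/∂x_i = α_i − x_i = 0, so x_i* = α_i.
NE contributions = (2.4, 4.3, 2.9); X = 9.6.
W^NE = (Σα)·X − ½Σα_i² = 9.6² − ½·32.66 = 75.83.
Planner sets x_i = Σα_j = 9.6 for every i, so X^SO = 3·9.6 = 28.8.
W^SO = (Σα)·X^SO − ½·3·(Σα)² = (3/2)·9.6² = 138.24.
Deadweight loss = W^SO − W^NE = 62.41.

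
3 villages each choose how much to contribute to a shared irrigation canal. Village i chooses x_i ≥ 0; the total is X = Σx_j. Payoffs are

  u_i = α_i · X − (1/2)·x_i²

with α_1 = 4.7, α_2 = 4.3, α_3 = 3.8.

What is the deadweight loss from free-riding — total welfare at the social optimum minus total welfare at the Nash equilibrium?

Village i's FOC: ∂u_i/∂x_i = α_i − x_i = 0, so x_i* = α_i.
NE contributions = (4.7, 4.3, 3.8); X = 12.8.
W^NE = (Σα)·X − ½Σα_i² = 12.8² − ½·55.02 = 136.33.
Planner sets x_i = Σα_j = 12.8 for every i, so X^SO = 3·12.8 = 38.4.
W^SO = (Σα)·X^SO − ½·3·(Σα)² = (3/2)·12.8² = 245.76.
Deadweight loss = W^SO − W^NE = 109.43.

109.43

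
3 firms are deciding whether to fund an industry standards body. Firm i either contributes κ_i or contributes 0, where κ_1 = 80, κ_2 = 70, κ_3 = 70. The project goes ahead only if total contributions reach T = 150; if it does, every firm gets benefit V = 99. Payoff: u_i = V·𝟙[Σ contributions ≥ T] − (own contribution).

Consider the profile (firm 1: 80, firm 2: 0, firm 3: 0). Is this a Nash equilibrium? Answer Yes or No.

Total = 80 < 150: not provided.
Firm 1 (pledges 80, payoff -80): dropping to 0 → total 0, payoff 0. Profitable deviation.

No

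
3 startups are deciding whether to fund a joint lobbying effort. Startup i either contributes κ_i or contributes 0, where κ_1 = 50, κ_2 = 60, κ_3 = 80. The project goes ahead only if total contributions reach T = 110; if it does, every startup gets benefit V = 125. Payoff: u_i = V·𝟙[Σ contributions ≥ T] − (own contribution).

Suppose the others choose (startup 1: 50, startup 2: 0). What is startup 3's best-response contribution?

Others' total = 50. Contributing 80 brings total to 130 ≥ 110: gain V − κ_3 = 45.
Best response: 80.

80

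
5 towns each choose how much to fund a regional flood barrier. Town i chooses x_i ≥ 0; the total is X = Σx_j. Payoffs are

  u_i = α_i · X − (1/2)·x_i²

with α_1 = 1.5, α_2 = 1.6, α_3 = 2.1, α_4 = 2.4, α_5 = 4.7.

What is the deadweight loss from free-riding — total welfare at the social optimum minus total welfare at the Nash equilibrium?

245.47

Town i's FOC: ∂u_i/∂x_i = α_i − x_i = 0, so x_i* = α_i.
NE contributions = (1.5, 1.6, 2.1, 2.4, 4.7); X = 12.3.
W^NE = (Σα)·X − ½Σα_i² = 12.3² − ½·37.07 = 132.755.
Planner sets x_i = Σα_j = 12.3 for every i, so X^SO = 5·12.3 = 61.5.
W^SO = (Σα)·X^SO − ½·5·(Σα)² = (5/2)·12.3² = 378.225.
Deadweight loss = W^SO − W^NE = 245.47.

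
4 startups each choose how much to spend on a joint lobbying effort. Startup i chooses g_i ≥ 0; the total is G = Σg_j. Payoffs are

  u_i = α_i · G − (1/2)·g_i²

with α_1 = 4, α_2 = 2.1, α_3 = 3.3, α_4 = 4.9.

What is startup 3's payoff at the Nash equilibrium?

41.745

Startup i's FOC: ∂u_i/∂g_i = α_i − g_i = 0, so g_i* = α_i.
NE contributions = (4, 2.1, 3.3, 4.9); G = 14.3.
u_3 = α_3·G − ½·(g_3)² = 3.3·14.3 − ½·3.3² = 41.745.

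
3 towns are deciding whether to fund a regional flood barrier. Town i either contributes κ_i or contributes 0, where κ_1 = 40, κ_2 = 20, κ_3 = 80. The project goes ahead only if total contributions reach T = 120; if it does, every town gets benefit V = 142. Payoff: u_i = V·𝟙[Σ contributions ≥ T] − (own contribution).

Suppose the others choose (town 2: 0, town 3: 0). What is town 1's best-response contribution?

Others' total = 0. Even contributing 40 gives 40 < 120: no benefit either way.
Best response: 0.

0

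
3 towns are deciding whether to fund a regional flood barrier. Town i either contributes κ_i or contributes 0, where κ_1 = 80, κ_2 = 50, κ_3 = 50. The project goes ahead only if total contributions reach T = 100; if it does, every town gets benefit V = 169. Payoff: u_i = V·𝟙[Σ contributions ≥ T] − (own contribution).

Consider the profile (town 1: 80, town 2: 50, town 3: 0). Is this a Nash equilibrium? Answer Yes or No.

Total = 130 ≥ 100: provided.
Town 1 (pledges 80, payoff 89): dropping to 0 → total 50, payoff 0. No gain.
Town 2 (pledges 50, payoff 119): dropping to 0 → total 80, payoff 0. No gain.
Town 3 (pledges 0, payoff 169): pledging 50 → total 180, payoff 119. No gain.

Yes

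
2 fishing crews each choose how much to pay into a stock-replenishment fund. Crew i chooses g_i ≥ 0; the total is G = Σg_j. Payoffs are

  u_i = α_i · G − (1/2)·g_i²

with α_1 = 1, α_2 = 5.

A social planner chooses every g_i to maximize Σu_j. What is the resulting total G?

Planner FOC: ∂(Σu_j)/∂g_i = (Σα_j) − g_i = 0, so g_i^SO = Σα_j = 6 for every i; G^SO = 12.

12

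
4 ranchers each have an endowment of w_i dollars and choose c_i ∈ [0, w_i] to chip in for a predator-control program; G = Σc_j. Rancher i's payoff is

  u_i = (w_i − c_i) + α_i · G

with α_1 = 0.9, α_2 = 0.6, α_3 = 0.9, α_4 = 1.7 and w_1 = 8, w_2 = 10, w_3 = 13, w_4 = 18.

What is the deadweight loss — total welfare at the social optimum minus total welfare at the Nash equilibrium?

96.1

∂u_i/∂c_i = α_i − 1, so rancher i contributes w_i if α_i > 1, else 0.
α_i > 1 for i ∈ {4}; NE contributions (0, 0, 0, 18), G = 18.
W^NE = Σw_i − G^NE + (Σα_i)·G^NE = 49 + 3.1·18 = 104.8.
Planner: ∂(Σu_j)/∂c_i = Σα_j − 1 = 3.1 > 0, so everyone contributes w_i; G^SO = 49, W^SO = 49 + 3.1·49 = 200.9.
Deadweight loss = 96.1.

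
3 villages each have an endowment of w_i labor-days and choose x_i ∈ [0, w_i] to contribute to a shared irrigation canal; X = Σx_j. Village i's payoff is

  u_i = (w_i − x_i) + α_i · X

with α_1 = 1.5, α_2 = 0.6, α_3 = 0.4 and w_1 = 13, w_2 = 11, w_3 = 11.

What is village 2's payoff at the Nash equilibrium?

∂u_i/∂x_i = α_i − 1, so village i contributes w_i if α_i > 1, else 0.
α_i > 1 for i ∈ {1}; NE contributions (13, 0, 0), X = 13.
u_2 = (11 − 0) + 0.6·13 = 18.8.

18.8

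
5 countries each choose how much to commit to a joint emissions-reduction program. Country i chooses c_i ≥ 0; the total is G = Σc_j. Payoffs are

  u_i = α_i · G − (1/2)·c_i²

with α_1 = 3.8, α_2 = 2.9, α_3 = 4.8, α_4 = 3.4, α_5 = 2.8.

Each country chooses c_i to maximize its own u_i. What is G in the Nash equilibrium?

17.7

Country i's FOC: ∂u_i/∂c_i = α_i − c_i = 0, so c_i* = α_i.
NE contributions = (3.8, 2.9, 4.8, 3.4, 2.8); G = 17.7.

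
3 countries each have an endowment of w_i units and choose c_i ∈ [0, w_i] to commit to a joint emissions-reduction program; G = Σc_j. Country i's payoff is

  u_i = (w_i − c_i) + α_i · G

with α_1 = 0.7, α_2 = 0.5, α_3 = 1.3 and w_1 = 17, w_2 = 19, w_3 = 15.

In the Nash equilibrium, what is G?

∂u_i/∂c_i = α_i − 1, so country i contributes w_i if α_i > 1, else 0.
α_i > 1 for i ∈ {3}; NE contributions (0, 0, 15), G = 15.

15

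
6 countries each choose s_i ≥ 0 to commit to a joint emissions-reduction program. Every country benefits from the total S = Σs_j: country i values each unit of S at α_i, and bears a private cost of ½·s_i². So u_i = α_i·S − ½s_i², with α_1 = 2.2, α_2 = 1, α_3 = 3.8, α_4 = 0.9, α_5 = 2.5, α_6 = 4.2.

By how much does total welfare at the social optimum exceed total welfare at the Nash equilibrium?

Country i's FOC: ∂u_i/∂s_i = α_i − s_i = 0, so s_i* = α_i.
NE contributions = (2.2, 1, 3.8, 0.9, 2.5, 4.2); S = 14.6.
W^NE = (Σα)·S − ½Σα_i² = 14.6² − ½·44.98 = 190.67.
Planner sets s_i = Σα_j = 14.6 for every i, so S^SO = 6·14.6 = 87.6.
W^SO = (Σα)·S^SO − ½·6·(Σα)² = (6/2)·14.6² = 639.48.
Deadweight loss = W^SO − W^NE = 448.81.

448.81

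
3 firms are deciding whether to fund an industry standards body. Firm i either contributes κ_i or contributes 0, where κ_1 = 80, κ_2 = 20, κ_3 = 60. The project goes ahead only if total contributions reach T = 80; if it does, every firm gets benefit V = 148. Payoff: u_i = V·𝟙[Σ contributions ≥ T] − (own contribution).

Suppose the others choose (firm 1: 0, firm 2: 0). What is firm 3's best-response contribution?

Others' total = 0. Even contributing 60 gives 60 < 80: no benefit either way.
Best response: 0.

0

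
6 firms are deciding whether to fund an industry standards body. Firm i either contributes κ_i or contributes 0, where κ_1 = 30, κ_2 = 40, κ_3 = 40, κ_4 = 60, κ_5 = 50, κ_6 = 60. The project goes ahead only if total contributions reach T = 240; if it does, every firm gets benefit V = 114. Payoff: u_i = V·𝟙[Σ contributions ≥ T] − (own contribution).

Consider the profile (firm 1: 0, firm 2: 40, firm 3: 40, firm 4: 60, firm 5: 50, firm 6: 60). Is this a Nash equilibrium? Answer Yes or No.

Yes

Total = 250 ≥ 240: provided.
Firm 1 (pledges 0, payoff 114): pledging 30 → total 280, payoff 84. No gain.
Firm 2 (pledges 40, payoff 74): dropping to 0 → total 210, payoff 0. No gain.
Firm 3 (pledges 40, payoff 74): dropping to 0 → total 210, payoff 0. No gain.
Firm 4 (pledges 60, payoff 54): dropping to 0 → total 190, payoff 0. No gain.
Firm 5 (pledges 50, payoff 64): dropping to 0 → total 200, payoff 0. No gain.
Firm 6 (pledges 60, payoff 54): dropping to 0 → total 190, payoff 0. No gain.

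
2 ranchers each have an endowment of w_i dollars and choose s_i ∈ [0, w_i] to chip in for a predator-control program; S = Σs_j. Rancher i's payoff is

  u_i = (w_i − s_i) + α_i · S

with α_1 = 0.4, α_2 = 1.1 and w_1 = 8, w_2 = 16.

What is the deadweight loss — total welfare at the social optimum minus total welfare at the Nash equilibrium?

4

∂u_i/∂s_i = α_i − 1, so rancher i contributes w_i if α_i > 1, else 0.
α_i > 1 for i ∈ {2}; NE contributions (0, 16), S = 16.
W^NE = Σw_i − S^NE + (Σα_i)·S^NE = 24 + 0.5·16 = 32.
Planner: ∂(Σu_j)/∂s_i = Σα_j − 1 = 0.5 > 0, so everyone contributes w_i; S^SO = 24, W^SO = 24 + 0.5·24 = 36.
Deadweight loss = 4.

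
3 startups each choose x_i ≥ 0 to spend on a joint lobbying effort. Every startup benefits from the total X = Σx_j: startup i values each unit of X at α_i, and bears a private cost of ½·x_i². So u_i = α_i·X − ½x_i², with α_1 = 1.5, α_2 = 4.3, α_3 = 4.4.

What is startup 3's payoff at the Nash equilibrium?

35.2

Startup i's FOC: ∂u_i/∂x_i = α_i − x_i = 0, so x_i* = α_i.
NE contributions = (1.5, 4.3, 4.4); X = 10.2.
u_3 = α_3·X − ½·(x_3)² = 4.4·10.2 − ½·4.4² = 35.2.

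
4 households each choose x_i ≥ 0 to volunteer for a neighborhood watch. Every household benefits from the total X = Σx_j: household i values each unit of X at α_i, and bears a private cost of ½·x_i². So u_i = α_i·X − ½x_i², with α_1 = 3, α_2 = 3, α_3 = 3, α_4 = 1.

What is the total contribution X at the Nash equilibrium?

Household i's FOC: ∂u_i/∂x_i = α_i − x_i = 0, so x_i* = α_i.
NE contributions = (3, 3, 3, 1); X = 10.

10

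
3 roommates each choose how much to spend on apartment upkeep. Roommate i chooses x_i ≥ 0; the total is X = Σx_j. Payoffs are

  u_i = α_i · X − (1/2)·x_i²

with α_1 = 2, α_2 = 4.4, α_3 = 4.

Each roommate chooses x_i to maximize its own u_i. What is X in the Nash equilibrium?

10.4

Roommate i's FOC: ∂u_i/∂x_i = α_i − x_i = 0, so x_i* = α_i.
NE contributions = (2, 4.4, 4); X = 10.4.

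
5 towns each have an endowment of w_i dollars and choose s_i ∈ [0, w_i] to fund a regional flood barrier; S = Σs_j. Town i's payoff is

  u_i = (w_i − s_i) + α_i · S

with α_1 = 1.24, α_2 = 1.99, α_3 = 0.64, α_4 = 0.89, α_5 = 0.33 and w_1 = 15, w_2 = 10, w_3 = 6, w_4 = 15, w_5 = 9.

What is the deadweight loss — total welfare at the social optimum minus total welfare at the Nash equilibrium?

122.7

∂u_i/∂s_i = α_i − 1, so town i contributes w_i if α_i > 1, else 0.
α_i > 1 for i ∈ {1, 2}; NE contributions (15, 10, 0, 0, 0), S = 25.
W^NE = Σw_i − S^NE + (Σα_i)·S^NE = 55 + 4.09·25 = 157.25.
Planner: ∂(Σu_j)/∂s_i = Σα_j − 1 = 4.09 > 0, so everyone contributes w_i; S^SO = 55, W^SO = 55 + 4.09·55 = 279.95.
Deadweight loss = 122.7.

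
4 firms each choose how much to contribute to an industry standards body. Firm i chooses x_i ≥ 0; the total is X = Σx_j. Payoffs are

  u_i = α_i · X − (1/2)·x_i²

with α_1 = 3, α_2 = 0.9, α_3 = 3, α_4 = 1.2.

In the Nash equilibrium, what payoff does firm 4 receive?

Firm i's FOC: ∂u_i/∂x_i = α_i − x_i = 0, so x_i* = α_i.
NE contributions = (3, 0.9, 3, 1.2); X = 8.1.
u_4 = α_4·X − ½·(x_4)² = 1.2·8.1 − ½·1.2² = 9.

9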